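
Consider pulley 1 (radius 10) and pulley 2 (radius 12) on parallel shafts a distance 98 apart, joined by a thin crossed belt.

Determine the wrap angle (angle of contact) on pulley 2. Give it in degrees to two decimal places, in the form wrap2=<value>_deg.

wrap2=205.95_deg

crossed belt: β = asin((r1+r2)/C) = asin(22/98) = 12.9729°
wrap1 = wrap2 = π + 2β = 205.9458°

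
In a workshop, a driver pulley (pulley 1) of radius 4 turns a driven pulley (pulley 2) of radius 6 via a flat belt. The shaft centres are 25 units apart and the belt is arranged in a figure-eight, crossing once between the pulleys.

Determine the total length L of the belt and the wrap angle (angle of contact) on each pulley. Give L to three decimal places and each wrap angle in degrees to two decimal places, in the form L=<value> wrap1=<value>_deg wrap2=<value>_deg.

L=85.472 wrap1=227.16_deg wrap2=227.16_deg

crossed belt: β = asin((r1+r2)/C) = asin(10/25) = 23.5782°
wrap1 = wrap2 = π + 2β = 227.1564°
tangent length = C·cosβ = 22.9129
L = (r1+r2)·wrap + 2·C·cosβ = 10·3.9646 + 2·22.9129 = 85.4720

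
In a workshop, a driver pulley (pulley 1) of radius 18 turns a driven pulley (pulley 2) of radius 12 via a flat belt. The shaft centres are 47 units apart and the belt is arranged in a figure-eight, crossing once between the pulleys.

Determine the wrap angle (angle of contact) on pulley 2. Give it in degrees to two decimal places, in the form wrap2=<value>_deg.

crossed belt: β = asin((r1+r2)/C) = asin(30/47) = 39.6650°
wrap1 = wrap2 = π + 2β = 259.3300°

wrap2=259.33_deg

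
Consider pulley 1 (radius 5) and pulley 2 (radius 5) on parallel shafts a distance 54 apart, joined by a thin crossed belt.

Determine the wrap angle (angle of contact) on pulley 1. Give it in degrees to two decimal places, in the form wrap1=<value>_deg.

crossed belt: β = asin((r1+r2)/C) = asin(10/54) = 10.6719°
wrap1 = wrap2 = π + 2β = 201.3439°

wrap1=201.34_deg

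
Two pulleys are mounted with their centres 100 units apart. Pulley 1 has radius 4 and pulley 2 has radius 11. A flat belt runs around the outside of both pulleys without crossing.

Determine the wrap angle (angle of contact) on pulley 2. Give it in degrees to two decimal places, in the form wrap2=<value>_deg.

wrap2=188.03_deg

open belt: β = asin((r2−r1)/C) = asin(7/100) = 4.0140°
wrap1 = π − 2β = 171.9720°
wrap2 = π + 2β = 188.0280°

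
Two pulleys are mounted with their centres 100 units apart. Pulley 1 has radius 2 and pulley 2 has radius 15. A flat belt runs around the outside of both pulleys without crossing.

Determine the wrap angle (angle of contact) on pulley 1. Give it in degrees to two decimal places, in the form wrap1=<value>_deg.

open belt: β = asin((r2−r1)/C) = asin(13/100) = 7.4696°
wrap1 = π − 2β = 165.0608°
wrap2 = π + 2β = 194.9392°

wrap1=165.06_deg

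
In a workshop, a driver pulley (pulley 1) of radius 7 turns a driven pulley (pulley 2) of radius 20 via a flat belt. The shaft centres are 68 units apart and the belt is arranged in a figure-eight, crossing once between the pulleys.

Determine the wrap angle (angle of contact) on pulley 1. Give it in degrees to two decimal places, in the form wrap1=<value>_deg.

crossed belt: β = asin((r1+r2)/C) = asin(27/68) = 23.3944°
wrap1 = wrap2 = π + 2β = 226.7889°

wrap1=226.79_deg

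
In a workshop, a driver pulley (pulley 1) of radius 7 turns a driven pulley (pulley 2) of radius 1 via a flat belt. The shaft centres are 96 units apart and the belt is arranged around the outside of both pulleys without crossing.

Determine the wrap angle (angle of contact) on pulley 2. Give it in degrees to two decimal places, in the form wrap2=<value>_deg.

open belt: β = asin((r2−r1)/C) = asin(-6/96) = -3.5833°
wrap1 = π − 2β = 187.1666°
wrap2 = π + 2β = 172.8334°

wrap2=172.83_deg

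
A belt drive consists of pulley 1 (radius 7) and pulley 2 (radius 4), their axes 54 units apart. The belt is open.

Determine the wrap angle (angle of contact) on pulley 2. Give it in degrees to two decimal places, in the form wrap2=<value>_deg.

wrap2=173.63_deg

open belt: β = asin((r2−r1)/C) = asin(-3/54) = -3.1847°
wrap1 = π − 2β = 186.3695°
wrap2 = π + 2β = 173.6305°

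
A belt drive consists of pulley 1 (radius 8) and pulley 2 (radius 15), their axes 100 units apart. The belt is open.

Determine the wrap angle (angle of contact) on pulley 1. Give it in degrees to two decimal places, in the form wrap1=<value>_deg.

wrap1=171.97_deg

open belt: β = asin((r2−r1)/C) = asin(7/100) = 4.0140°
wrap1 = π − 2β = 171.9720°
wrap2 = π + 2β = 188.0280°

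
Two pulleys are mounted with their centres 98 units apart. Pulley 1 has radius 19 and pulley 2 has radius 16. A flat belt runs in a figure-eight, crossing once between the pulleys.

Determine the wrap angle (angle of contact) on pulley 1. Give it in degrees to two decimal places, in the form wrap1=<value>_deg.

crossed belt: β = asin((r1+r2)/C) = asin(35/98) = 20.9248°
wrap1 = wrap2 = π + 2β = 221.8497°

wrap1=221.85_deg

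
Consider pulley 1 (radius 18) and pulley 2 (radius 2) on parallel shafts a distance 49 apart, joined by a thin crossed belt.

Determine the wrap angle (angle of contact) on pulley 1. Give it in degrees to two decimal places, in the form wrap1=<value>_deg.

wrap1=228.18_deg

crossed belt: β = asin((r1+r2)/C) = asin(20/49) = 24.0895°
wrap1 = wrap2 = π + 2β = 228.1790°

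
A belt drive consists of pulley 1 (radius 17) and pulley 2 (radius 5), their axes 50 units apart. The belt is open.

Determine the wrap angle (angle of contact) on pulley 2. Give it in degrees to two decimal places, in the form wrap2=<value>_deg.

wrap2=152.23_deg

open belt: β = asin((r2−r1)/C) = asin(-12/50) = -13.8865°
wrap1 = π − 2β = 207.7731°
wrap2 = π + 2β = 152.2269°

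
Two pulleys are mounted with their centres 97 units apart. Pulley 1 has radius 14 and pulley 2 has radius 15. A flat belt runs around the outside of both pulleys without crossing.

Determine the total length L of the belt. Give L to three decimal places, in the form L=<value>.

open belt: β = asin((r2−r1)/C) = asin(1/97) = 0.5907°
wrap1 = π − 2β = 178.8186°
wrap2 = π + 2β = 181.1814°
tangent length = C·cosβ = 96.9948
L = r1·wrap1 + r2·wrap2 + 2·C·cosβ = 14·3.1210 + 15·3.1622 + 2·96.9948 = 285.1165

L=285.116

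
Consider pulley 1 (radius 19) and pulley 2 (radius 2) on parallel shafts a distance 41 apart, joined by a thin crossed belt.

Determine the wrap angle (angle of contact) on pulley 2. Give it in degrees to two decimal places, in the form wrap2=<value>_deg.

wrap2=241.62_deg

crossed belt: β = asin((r1+r2)/C) = asin(21/41) = 30.8102°
wrap1 = wrap2 = π + 2β = 241.6203°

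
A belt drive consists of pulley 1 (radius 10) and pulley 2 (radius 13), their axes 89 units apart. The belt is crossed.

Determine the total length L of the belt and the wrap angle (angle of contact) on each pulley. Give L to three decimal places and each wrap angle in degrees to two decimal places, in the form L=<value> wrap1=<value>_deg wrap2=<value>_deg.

crossed belt: β = asin((r1+r2)/C) = asin(23/89) = 14.9767°
wrap1 = wrap2 = π + 2β = 209.9535°
tangent length = C·cosβ = 85.9767
L = (r1+r2)·wrap + 2·C·cosβ = 23·3.6644 + 2·85.9767 = 256.2342

L=256.234 wrap1=209.95_deg wrap2=209.95_deg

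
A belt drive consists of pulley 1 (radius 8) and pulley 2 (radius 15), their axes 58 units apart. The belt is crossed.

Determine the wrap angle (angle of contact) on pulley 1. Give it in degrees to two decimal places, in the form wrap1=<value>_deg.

crossed belt: β = asin((r1+r2)/C) = asin(23/58) = 23.3628°
wrap1 = wrap2 = π + 2β = 226.7256°

wrap1=226.73_deg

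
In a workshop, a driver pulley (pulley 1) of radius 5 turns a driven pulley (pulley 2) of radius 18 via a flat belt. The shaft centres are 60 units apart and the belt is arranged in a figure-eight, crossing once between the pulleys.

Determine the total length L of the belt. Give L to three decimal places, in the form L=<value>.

L=201.186

crossed belt: β = asin((r1+r2)/C) = asin(23/60) = 22.5403°
wrap1 = wrap2 = π + 2β = 225.0806°
tangent length = C·cosβ = 55.4166
L = (r1+r2)·wrap + 2·C·cosβ = 23·3.9284 + 2·55.4166 = 201.1864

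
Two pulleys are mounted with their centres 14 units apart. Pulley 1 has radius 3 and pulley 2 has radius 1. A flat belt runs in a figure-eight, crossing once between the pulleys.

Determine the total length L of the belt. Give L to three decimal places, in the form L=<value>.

crossed belt: β = asin((r1+r2)/C) = asin(4/14) = 16.6015°
wrap1 = wrap2 = π + 2β = 213.2031°
tangent length = C·cosβ = 13.4164
L = (r1+r2)·wrap + 2·C·cosβ = 4·3.7211 + 2·13.4164 = 41.7172

L=41.717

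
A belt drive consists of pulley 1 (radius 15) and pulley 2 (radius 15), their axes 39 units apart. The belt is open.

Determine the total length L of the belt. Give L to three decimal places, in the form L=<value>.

open belt: β = asin((r2−r1)/C) = asin(0/39) = 0.0000°
wrap1 = π − 2β = 180.0000°
wrap2 = π + 2β = 180.0000°
tangent length = C·cosβ = 39.0000
L = r1·wrap1 + r2·wrap2 + 2·C·cosβ = 15·3.1416 + 15·3.1416 + 2·39.0000 = 172.2478

L=172.248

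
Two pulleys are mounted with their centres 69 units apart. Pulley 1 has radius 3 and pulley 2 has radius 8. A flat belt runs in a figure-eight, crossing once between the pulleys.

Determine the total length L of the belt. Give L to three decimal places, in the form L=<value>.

L=174.315

crossed belt: β = asin((r1+r2)/C) = asin(11/69) = 9.1732°
wrap1 = wrap2 = π + 2β = 198.3465°
tangent length = C·cosβ = 68.1175
L = (r1+r2)·wrap + 2·C·cosβ = 11·3.4618 + 2·68.1175 = 174.3149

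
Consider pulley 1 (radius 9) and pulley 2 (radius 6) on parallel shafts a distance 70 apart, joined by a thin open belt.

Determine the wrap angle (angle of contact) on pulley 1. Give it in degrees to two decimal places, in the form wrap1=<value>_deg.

wrap1=184.91_deg

open belt: β = asin((r2−r1)/C) = asin(-3/70) = -2.4563°
wrap1 = π − 2β = 184.9126°
wrap2 = π + 2β = 175.0874°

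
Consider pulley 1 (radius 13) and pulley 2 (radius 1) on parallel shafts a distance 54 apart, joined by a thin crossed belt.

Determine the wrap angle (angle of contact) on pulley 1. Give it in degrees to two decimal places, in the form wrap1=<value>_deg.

crossed belt: β = asin((r1+r2)/C) = asin(14/54) = 15.0261°
wrap1 = wrap2 = π + 2β = 210.0522°

wrap1=210.05_deg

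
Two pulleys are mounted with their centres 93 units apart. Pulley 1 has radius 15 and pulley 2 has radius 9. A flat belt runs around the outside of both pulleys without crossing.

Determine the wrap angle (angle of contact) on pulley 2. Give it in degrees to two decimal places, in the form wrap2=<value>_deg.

wrap2=172.60_deg

open belt: β = asin((r2−r1)/C) = asin(-6/93) = -3.6991°
wrap1 = π − 2β = 187.3981°
wrap2 = π + 2β = 172.6019°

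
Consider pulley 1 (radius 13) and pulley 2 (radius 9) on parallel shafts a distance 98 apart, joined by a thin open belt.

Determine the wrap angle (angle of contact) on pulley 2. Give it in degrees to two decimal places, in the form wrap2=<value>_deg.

wrap2=175.32_deg

open belt: β = asin((r2−r1)/C) = asin(-4/98) = -2.3393°
wrap1 = π − 2β = 184.6785°
wrap2 = π + 2β = 175.3215°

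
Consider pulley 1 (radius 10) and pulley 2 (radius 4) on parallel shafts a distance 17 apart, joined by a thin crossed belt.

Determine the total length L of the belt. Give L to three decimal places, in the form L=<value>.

crossed belt: β = asin((r1+r2)/C) = asin(14/17) = 55.4397°
wrap1 = wrap2 = π + 2β = 290.8794°
tangent length = C·cosβ = 9.6437
L = (r1+r2)·wrap + 2·C·cosβ = 14·5.0768 + 2·9.6437 = 90.3625

L=90.363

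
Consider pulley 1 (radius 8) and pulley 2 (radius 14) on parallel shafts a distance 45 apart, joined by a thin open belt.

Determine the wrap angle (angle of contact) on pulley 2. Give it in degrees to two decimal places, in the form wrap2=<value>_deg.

wrap2=195.32_deg

open belt: β = asin((r2−r1)/C) = asin(6/45) = 7.6623°
wrap1 = π − 2β = 164.6755°
wrap2 = π + 2β = 195.3245°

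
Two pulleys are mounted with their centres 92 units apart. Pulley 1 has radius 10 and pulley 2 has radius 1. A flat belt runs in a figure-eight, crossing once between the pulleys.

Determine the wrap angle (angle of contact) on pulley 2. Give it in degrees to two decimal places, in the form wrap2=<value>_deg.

crossed belt: β = asin((r1+r2)/C) = asin(11/92) = 6.8670°
wrap1 = wrap2 = π + 2β = 193.7340°

wrap2=193.73_deg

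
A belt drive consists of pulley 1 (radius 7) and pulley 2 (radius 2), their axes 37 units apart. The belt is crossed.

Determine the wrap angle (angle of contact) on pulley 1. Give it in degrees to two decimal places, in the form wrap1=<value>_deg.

wrap1=208.16_deg

crossed belt: β = asin((r1+r2)/C) = asin(9/37) = 14.0780°
wrap1 = wrap2 = π + 2β = 208.1561°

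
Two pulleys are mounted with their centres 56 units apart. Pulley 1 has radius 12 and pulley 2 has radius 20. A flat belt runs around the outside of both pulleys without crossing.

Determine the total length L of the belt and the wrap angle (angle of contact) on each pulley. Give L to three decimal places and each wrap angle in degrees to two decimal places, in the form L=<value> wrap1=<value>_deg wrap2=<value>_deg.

open belt: β = asin((r2−r1)/C) = asin(8/56) = 8.2132°
wrap1 = π − 2β = 163.5736°
wrap2 = π + 2β = 196.4264°
tangent length = C·cosβ = 55.4256
L = r1·wrap1 + r2·wrap2 + 2·C·cosβ = 12·2.8549 + 20·3.4283 + 2·55.4256 = 213.6758

L=213.676 wrap1=163.57_deg wrap2=196.43_deg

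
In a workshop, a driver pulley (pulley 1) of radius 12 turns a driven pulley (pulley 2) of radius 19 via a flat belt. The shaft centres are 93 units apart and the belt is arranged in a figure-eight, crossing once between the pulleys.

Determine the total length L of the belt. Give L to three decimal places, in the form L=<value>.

crossed belt: β = asin((r1+r2)/C) = asin(31/93) = 19.4712°
wrap1 = wrap2 = π + 2β = 218.9424°
tangent length = C·cosβ = 87.6812
L = (r1+r2)·wrap + 2·C·cosβ = 31·3.8213 + 2·87.6812 = 293.8217

L=293.822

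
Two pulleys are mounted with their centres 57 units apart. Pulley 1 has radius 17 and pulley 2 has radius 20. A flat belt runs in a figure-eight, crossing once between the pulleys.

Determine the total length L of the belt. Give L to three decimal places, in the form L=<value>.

L=255.233

crossed belt: β = asin((r1+r2)/C) = asin(37/57) = 40.4755°
wrap1 = wrap2 = π + 2β = 260.9510°
tangent length = C·cosβ = 43.3590
L = (r1+r2)·wrap + 2·C·cosβ = 37·4.5545 + 2·43.3590 = 255.2327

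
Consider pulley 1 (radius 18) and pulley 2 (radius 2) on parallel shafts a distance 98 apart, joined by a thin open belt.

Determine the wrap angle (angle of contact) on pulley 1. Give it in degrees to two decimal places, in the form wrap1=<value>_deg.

open belt: β = asin((r2−r1)/C) = asin(-16/98) = -9.3965°
wrap1 = π − 2β = 198.7930°
wrap2 = π + 2β = 161.2070°

wrap1=198.79_deg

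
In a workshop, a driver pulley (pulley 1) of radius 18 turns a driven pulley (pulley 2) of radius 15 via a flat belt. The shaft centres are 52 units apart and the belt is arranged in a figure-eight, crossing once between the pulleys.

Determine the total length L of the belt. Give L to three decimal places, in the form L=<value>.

crossed belt: β = asin((r1+r2)/C) = asin(33/52) = 39.3915°
wrap1 = wrap2 = π + 2β = 258.7829°
tangent length = C·cosβ = 40.1871
L = (r1+r2)·wrap + 2·C·cosβ = 33·4.5166 + 2·40.1871 = 229.4224

L=229.422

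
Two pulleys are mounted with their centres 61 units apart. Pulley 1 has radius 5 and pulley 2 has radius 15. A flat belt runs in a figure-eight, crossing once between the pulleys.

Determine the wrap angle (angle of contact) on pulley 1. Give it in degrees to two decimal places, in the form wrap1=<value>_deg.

wrap1=218.28_deg

crossed belt: β = asin((r1+r2)/C) = asin(20/61) = 19.1395°
wrap1 = wrap2 = π + 2β = 218.2789°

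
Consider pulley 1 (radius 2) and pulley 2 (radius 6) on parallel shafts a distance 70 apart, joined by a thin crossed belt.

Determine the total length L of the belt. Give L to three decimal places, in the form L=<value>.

crossed belt: β = asin((r1+r2)/C) = asin(8/70) = 6.5624°
wrap1 = wrap2 = π + 2β = 193.1249°
tangent length = C·cosβ = 69.5414
L = (r1+r2)·wrap + 2·C·cosβ = 8·3.3707 + 2·69.5414 = 166.0480

L=166.048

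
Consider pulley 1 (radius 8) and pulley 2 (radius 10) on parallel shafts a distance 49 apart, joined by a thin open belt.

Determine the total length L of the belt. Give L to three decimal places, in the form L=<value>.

L=154.630

open belt: β = asin((r2−r1)/C) = asin(2/49) = 2.3393°
wrap1 = π − 2β = 175.3215°
wrap2 = π + 2β = 184.6785°
tangent length = C·cosβ = 48.9592
L = r1·wrap1 + r2·wrap2 + 2·C·cosβ = 8·3.0599 + 10·3.2232 + 2·48.9592 = 154.6303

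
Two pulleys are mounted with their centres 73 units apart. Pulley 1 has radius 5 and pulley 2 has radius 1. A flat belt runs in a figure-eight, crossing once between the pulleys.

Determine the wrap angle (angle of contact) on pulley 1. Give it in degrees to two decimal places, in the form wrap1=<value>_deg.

wrap1=189.43_deg

crossed belt: β = asin((r1+r2)/C) = asin(6/73) = 4.7146°
wrap1 = wrap2 = π + 2β = 189.4291°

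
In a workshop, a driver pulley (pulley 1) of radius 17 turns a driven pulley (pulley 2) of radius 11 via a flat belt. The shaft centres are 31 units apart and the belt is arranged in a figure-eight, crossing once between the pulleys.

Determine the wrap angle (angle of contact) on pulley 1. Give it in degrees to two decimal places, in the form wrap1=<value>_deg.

crossed belt: β = asin((r1+r2)/C) = asin(28/31) = 64.5854°
wrap1 = wrap2 = π + 2β = 309.1708°

wrap1=309.17_deg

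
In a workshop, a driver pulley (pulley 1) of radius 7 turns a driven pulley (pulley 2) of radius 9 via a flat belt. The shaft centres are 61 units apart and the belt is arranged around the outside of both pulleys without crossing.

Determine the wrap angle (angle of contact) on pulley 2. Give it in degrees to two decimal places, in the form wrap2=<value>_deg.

wrap2=183.76_deg

open belt: β = asin((r2−r1)/C) = asin(2/61) = 1.8789°
wrap1 = π − 2β = 176.2422°
wrap2 = π + 2β = 183.7578°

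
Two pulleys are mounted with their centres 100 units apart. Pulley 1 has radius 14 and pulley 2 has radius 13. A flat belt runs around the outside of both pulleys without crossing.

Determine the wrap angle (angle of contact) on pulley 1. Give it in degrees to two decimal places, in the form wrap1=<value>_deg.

open belt: β = asin((r2−r1)/C) = asin(-1/100) = -0.5730°
wrap1 = π − 2β = 181.1459°
wrap2 = π + 2β = 178.8541°

wrap1=181.15_deg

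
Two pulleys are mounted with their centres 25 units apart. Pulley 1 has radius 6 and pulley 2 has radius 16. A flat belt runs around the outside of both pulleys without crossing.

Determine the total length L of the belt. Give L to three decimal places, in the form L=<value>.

L=123.171

open belt: β = asin((r2−r1)/C) = asin(10/25) = 23.5782°
wrap1 = π − 2β = 132.8436°
wrap2 = π + 2β = 227.1564°
tangent length = C·cosβ = 22.9129
L = r1·wrap1 + r2·wrap2 + 2·C·cosβ = 6·2.3186 + 16·3.9646 + 2·22.9129 = 123.1711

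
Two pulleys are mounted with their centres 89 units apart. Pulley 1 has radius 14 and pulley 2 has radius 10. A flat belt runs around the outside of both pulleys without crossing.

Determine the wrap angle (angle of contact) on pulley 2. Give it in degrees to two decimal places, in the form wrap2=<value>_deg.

wrap2=174.85_deg

open belt: β = asin((r2−r1)/C) = asin(-4/89) = -2.5760°
wrap1 = π − 2β = 185.1519°
wrap2 = π + 2β = 174.8481°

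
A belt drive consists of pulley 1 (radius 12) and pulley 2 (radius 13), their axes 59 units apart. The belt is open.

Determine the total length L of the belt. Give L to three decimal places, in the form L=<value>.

open belt: β = asin((r2−r1)/C) = asin(1/59) = 0.9712°
wrap1 = π − 2β = 178.0577°
wrap2 = π + 2β = 181.9423°
tangent length = C·cosβ = 58.9915
L = r1·wrap1 + r2·wrap2 + 2·C·cosβ = 12·3.1077 + 13·3.1755 + 2·58.9915 = 196.5568

L=196.557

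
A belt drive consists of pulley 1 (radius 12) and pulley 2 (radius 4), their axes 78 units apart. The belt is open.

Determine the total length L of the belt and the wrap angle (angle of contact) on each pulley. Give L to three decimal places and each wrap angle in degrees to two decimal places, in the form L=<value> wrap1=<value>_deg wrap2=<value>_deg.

L=207.087 wrap1=191.77_deg wrap2=168.23_deg

open belt: β = asin((r2−r1)/C) = asin(-8/78) = -5.8868°
wrap1 = π − 2β = 191.7737°
wrap2 = π + 2β = 168.2263°
tangent length = C·cosβ = 77.5887
L = r1·wrap1 + r2·wrap2 + 2·C·cosβ = 12·3.3471 + 4·2.9361 + 2·77.5887 = 207.0867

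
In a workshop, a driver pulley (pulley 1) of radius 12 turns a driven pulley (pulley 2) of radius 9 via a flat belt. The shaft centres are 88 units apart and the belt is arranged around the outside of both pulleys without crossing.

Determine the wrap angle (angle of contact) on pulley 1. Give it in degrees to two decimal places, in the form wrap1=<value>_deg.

wrap1=183.91_deg

open belt: β = asin((r2−r1)/C) = asin(-3/88) = -1.9536°
wrap1 = π − 2β = 183.9073°
wrap2 = π + 2β = 176.0927°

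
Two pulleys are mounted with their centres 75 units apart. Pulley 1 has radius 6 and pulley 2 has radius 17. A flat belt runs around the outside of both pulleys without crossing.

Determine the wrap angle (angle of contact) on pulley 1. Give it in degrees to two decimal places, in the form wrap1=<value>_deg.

wrap1=163.13_deg

open belt: β = asin((r2−r1)/C) = asin(11/75) = 8.4338°
wrap1 = π − 2β = 163.1324°
wrap2 = π + 2β = 196.8676°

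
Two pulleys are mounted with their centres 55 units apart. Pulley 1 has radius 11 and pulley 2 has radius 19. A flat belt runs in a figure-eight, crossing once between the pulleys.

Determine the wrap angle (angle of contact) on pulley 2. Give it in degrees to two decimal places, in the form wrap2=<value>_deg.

wrap2=246.11_deg

crossed belt: β = asin((r1+r2)/C) = asin(30/55) = 33.0557°
wrap1 = wrap2 = π + 2β = 246.1115°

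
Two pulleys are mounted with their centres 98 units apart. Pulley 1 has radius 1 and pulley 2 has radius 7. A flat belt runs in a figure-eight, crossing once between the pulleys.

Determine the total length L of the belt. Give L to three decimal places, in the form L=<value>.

crossed belt: β = asin((r1+r2)/C) = asin(8/98) = 4.6824°
wrap1 = wrap2 = π + 2β = 189.3648°
tangent length = C·cosβ = 97.6729
L = (r1+r2)·wrap + 2·C·cosβ = 8·3.3050 + 2·97.6729 = 221.7862

L=221.786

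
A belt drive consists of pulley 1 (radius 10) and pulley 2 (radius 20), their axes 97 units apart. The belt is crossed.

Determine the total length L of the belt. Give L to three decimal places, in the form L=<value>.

crossed belt: β = asin((r1+r2)/C) = asin(30/97) = 18.0157°
wrap1 = wrap2 = π + 2β = 216.0315°
tangent length = C·cosβ = 92.2442
L = (r1+r2)·wrap + 2·C·cosβ = 30·3.7705 + 2·92.2442 = 297.6023

L=297.602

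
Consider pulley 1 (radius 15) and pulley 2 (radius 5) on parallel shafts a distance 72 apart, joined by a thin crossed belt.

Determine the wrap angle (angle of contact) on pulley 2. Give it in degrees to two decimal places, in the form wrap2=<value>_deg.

wrap2=212.26_deg

crossed belt: β = asin((r1+r2)/C) = asin(20/72) = 16.1276°
wrap1 = wrap2 = π + 2β = 212.2552°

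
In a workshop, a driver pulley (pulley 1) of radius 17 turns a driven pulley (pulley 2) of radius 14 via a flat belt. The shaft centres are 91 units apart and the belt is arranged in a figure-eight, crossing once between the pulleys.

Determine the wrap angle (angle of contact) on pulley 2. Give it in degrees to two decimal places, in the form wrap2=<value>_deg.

wrap2=219.83_deg

crossed belt: β = asin((r1+r2)/C) = asin(31/91) = 19.9170°
wrap1 = wrap2 = π + 2β = 219.8341°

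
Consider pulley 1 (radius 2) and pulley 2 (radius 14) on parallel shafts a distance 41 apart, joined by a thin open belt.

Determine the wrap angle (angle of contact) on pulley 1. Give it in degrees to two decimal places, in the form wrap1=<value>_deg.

wrap1=145.96_deg

open belt: β = asin((r2−r1)/C) = asin(12/41) = 17.0186°
wrap1 = π − 2β = 145.9627°
wrap2 = π + 2β = 214.0373°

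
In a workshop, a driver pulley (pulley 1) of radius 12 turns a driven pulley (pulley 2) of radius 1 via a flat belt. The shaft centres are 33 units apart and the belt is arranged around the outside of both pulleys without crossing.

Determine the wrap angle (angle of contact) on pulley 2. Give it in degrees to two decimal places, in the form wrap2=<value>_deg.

open belt: β = asin((r2−r1)/C) = asin(-11/33) = -19.4712°
wrap1 = π − 2β = 218.9424°
wrap2 = π + 2β = 141.0576°

wrap2=141.06_deg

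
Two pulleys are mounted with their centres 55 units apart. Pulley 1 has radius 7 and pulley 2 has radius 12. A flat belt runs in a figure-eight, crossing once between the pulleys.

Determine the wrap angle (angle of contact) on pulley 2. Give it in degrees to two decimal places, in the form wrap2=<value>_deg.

crossed belt: β = asin((r1+r2)/C) = asin(19/55) = 20.2095°
wrap1 = wrap2 = π + 2β = 220.4191°

wrap2=220.42_deg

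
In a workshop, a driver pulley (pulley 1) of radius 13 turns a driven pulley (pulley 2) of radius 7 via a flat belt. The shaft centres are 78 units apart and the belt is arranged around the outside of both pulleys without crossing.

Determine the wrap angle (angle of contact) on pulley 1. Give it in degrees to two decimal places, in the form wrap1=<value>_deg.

open belt: β = asin((r2−r1)/C) = asin(-6/78) = -4.4117°
wrap1 = π − 2β = 188.8235°
wrap2 = π + 2β = 171.1765°

wrap1=188.82_deg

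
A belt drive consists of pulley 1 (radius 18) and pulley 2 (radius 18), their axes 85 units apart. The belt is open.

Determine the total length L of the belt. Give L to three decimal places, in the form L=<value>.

open belt: β = asin((r2−r1)/C) = asin(0/85) = 0.0000°
wrap1 = π − 2β = 180.0000°
wrap2 = π + 2β = 180.0000°
tangent length = C·cosβ = 85.0000
L = r1·wrap1 + r2·wrap2 + 2·C·cosβ = 18·3.1416 + 18·3.1416 + 2·85.0000 = 283.0973

L=283.097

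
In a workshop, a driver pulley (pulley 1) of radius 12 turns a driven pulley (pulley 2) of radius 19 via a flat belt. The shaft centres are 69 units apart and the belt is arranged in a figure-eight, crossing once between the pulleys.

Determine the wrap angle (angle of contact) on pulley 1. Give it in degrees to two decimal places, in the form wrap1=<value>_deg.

wrap1=233.39_deg

crossed belt: β = asin((r1+r2)/C) = asin(31/69) = 26.6972°
wrap1 = wrap2 = π + 2β = 233.3944°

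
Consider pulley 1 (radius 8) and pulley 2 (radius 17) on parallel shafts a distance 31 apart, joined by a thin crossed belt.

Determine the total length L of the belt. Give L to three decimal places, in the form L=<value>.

crossed belt: β = asin((r1+r2)/C) = asin(25/31) = 53.7507°
wrap1 = wrap2 = π + 2β = 287.5014°
tangent length = C·cosβ = 18.3303
L = (r1+r2)·wrap + 2·C·cosβ = 25·5.0178 + 2·18.3303 = 162.1067

L=162.107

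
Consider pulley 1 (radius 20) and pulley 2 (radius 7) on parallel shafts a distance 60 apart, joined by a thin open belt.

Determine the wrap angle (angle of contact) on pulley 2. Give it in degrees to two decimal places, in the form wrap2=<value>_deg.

wrap2=154.97_deg

open belt: β = asin((r2−r1)/C) = asin(-13/60) = -12.5133°
wrap1 = π − 2β = 205.0267°
wrap2 = π + 2β = 154.9733°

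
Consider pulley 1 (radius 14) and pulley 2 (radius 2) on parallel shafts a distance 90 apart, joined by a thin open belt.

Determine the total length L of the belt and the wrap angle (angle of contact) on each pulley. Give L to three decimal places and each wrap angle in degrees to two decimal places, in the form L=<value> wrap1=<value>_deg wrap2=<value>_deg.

L=231.868 wrap1=195.32_deg wrap2=164.68_deg

open belt: β = asin((r2−r1)/C) = asin(-12/90) = -7.6623°
wrap1 = π − 2β = 195.3245°
wrap2 = π + 2β = 164.6755°
tangent length = C·cosβ = 89.1964
L = r1·wrap1 + r2·wrap2 + 2·C·cosβ = 14·3.4091 + 2·2.8741 + 2·89.1964 = 231.8679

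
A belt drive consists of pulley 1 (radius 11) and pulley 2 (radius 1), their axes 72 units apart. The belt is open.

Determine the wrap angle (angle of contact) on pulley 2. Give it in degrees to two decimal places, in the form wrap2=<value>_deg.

open belt: β = asin((r2−r1)/C) = asin(-10/72) = -7.9836°
wrap1 = π − 2β = 195.9671°
wrap2 = π + 2β = 164.0329°

wrap2=164.03_deg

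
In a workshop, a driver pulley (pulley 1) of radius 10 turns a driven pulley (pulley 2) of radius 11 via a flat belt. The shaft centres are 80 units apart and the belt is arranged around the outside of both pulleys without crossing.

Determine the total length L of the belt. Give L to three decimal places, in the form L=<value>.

open belt: β = asin((r2−r1)/C) = asin(1/80) = 0.7162°
wrap1 = π − 2β = 178.5676°
wrap2 = π + 2β = 181.4324°
tangent length = C·cosβ = 79.9937
L = r1·wrap1 + r2·wrap2 + 2·C·cosβ = 10·3.1166 + 11·3.1666 + 2·79.9937 = 225.9859

L=225.986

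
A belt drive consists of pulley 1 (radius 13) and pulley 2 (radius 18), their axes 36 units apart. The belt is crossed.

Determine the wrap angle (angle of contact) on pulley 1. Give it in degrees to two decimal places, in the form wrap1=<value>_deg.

wrap1=298.88_deg

crossed belt: β = asin((r1+r2)/C) = asin(31/36) = 59.4416°
wrap1 = wrap2 = π + 2β = 298.8831°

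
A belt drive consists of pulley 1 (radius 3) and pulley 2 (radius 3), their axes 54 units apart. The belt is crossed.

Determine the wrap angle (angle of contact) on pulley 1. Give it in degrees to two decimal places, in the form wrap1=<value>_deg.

wrap1=192.76_deg

crossed belt: β = asin((r1+r2)/C) = asin(6/54) = 6.3794°
wrap1 = wrap2 = π + 2β = 192.7587°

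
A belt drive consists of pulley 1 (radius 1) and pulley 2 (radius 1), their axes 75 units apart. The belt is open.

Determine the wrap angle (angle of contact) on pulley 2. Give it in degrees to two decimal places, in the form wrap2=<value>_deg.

wrap2=180.00_deg

open belt: β = asin((r2−r1)/C) = asin(0/75) = 0.0000°
wrap1 = π − 2β = 180.0000°
wrap2 = π + 2β = 180.0000°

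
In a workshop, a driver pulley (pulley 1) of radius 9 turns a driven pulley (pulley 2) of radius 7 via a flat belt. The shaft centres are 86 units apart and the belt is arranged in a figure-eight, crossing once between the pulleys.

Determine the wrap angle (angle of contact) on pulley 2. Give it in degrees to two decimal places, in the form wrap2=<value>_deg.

wrap2=201.44_deg

crossed belt: β = asin((r1+r2)/C) = asin(16/86) = 10.7222°
wrap1 = wrap2 = π + 2β = 201.4443°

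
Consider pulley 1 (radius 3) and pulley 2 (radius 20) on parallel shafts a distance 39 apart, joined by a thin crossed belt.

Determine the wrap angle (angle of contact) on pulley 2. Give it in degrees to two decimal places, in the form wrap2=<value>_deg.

crossed belt: β = asin((r1+r2)/C) = asin(23/39) = 36.1388°
wrap1 = wrap2 = π + 2β = 252.2776°

wrap2=252.28_deg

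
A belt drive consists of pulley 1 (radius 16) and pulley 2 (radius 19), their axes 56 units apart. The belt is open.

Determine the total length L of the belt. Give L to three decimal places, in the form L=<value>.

L=222.116

open belt: β = asin((r2−r1)/C) = asin(3/56) = 3.0709°
wrap1 = π − 2β = 173.8582°
wrap2 = π + 2β = 186.1418°
tangent length = C·cosβ = 55.9196
L = r1·wrap1 + r2·wrap2 + 2·C·cosβ = 16·3.0344 + 19·3.2488 + 2·55.9196 = 222.1165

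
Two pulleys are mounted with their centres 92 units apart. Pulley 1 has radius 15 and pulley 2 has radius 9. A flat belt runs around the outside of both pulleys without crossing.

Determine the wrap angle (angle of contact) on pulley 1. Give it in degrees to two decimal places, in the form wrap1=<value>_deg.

wrap1=187.48_deg

open belt: β = asin((r2−r1)/C) = asin(-6/92) = -3.7393°
wrap1 = π − 2β = 187.4787°
wrap2 = π + 2β = 172.5213°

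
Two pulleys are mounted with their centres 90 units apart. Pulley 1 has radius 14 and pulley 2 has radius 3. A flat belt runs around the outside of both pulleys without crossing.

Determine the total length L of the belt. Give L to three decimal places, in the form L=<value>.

L=234.753

open belt: β = asin((r2−r1)/C) = asin(-11/90) = -7.0204°
wrap1 = π − 2β = 194.0407°
wrap2 = π + 2β = 165.9593°
tangent length = C·cosβ = 89.3252
L = r1·wrap1 + r2·wrap2 + 2·C·cosβ = 14·3.3866 + 3·2.8965 + 2·89.3252 = 234.7532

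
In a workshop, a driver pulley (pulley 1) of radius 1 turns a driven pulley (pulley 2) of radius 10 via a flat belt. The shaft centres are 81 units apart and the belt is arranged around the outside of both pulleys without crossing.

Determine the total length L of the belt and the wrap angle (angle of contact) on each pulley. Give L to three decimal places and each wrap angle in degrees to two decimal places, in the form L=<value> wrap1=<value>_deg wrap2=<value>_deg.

open belt: β = asin((r2−r1)/C) = asin(9/81) = 6.3794°
wrap1 = π − 2β = 167.2413°
wrap2 = π + 2β = 192.7587°
tangent length = C·cosβ = 80.4984
L = r1·wrap1 + r2·wrap2 + 2·C·cosβ = 1·2.9189 + 10·3.3643 + 2·80.4984 = 197.5586

L=197.559 wrap1=167.24_deg wrap2=192.76_deg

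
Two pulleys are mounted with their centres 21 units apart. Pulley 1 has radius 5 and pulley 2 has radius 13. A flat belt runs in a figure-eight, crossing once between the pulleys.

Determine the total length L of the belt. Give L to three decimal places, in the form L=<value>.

crossed belt: β = asin((r1+r2)/C) = asin(18/21) = 58.9973°
wrap1 = wrap2 = π + 2β = 297.9946°
tangent length = C·cosβ = 10.8167
L = (r1+r2)·wrap + 2·C·cosβ = 18·5.2010 + 2·10.8167 = 115.2511

L=115.251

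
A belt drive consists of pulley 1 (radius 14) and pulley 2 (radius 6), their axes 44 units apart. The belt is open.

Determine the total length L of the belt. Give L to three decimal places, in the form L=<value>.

L=152.290

open belt: β = asin((r2−r1)/C) = asin(-8/44) = -10.4757°
wrap1 = π − 2β = 200.9514°
wrap2 = π + 2β = 159.0486°
tangent length = C·cosβ = 43.2666
L = r1·wrap1 + r2·wrap2 + 2·C·cosβ = 14·3.5073 + 6·2.7759 + 2·43.2666 = 152.2904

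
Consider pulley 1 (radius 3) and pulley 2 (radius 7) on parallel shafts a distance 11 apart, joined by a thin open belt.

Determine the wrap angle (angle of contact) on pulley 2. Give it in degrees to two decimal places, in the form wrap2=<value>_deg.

open belt: β = asin((r2−r1)/C) = asin(4/11) = 21.3237°
wrap1 = π − 2β = 137.3526°
wrap2 = π + 2β = 222.6474°

wrap2=222.65_deg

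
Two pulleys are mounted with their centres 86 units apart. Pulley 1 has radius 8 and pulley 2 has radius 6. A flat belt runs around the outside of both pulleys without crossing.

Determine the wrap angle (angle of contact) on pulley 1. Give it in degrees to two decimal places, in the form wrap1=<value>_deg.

open belt: β = asin((r2−r1)/C) = asin(-2/86) = -1.3326°
wrap1 = π − 2β = 182.6652°
wrap2 = π + 2β = 177.3348°

wrap1=182.67_deg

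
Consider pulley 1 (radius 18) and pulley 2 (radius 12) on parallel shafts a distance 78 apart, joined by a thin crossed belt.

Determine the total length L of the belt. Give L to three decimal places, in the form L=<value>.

crossed belt: β = asin((r1+r2)/C) = asin(30/78) = 22.6199°
wrap1 = wrap2 = π + 2β = 225.2397°
tangent length = C·cosβ = 72.0000
L = (r1+r2)·wrap + 2·C·cosβ = 30·3.9312 + 2·72.0000 = 261.9352

L=261.935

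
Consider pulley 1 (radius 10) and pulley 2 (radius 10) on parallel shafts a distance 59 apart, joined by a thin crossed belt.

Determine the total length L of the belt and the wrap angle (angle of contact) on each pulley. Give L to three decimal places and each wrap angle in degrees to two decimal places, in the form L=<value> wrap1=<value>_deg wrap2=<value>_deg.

crossed belt: β = asin((r1+r2)/C) = asin(20/59) = 19.8149°
wrap1 = wrap2 = π + 2β = 219.6299°
tangent length = C·cosβ = 55.5068
L = (r1+r2)·wrap + 2·C·cosβ = 20·3.8333 + 2·55.5068 = 187.6788

L=187.679 wrap1=219.63_deg wrap2=219.63_deg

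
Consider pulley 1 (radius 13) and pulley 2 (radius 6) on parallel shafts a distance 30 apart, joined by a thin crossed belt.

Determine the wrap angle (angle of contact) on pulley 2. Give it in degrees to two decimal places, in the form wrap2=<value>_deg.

wrap2=258.59_deg

crossed belt: β = asin((r1+r2)/C) = asin(19/30) = 39.2965°
wrap1 = wrap2 = π + 2β = 258.5930°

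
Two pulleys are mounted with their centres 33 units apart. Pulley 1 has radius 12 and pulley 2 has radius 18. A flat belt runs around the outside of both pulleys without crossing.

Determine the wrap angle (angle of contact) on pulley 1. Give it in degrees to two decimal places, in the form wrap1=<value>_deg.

wrap1=159.05_deg

open belt: β = asin((r2−r1)/C) = asin(6/33) = 10.4757°
wrap1 = π − 2β = 159.0486°
wrap2 = π + 2β = 200.9514°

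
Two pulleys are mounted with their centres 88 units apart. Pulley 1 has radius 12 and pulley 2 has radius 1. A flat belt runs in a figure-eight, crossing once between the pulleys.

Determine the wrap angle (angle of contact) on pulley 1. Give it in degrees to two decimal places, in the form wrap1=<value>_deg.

wrap1=196.99_deg

crossed belt: β = asin((r1+r2)/C) = asin(13/88) = 8.4952°
wrap1 = wrap2 = π + 2β = 196.9905°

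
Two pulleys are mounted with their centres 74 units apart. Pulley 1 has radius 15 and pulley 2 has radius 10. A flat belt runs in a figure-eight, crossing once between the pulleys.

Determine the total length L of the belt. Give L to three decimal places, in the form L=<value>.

L=235.069

crossed belt: β = asin((r1+r2)/C) = asin(25/74) = 19.7452°
wrap1 = wrap2 = π + 2β = 219.4904°
tangent length = C·cosβ = 69.6491
L = (r1+r2)·wrap + 2·C·cosβ = 25·3.8308 + 2·69.6491 = 235.0690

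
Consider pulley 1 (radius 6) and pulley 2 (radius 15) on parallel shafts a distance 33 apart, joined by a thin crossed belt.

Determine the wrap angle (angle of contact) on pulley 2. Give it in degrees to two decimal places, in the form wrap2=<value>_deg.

wrap2=259.04_deg

crossed belt: β = asin((r1+r2)/C) = asin(21/33) = 39.5212°
wrap1 = wrap2 = π + 2β = 259.0424°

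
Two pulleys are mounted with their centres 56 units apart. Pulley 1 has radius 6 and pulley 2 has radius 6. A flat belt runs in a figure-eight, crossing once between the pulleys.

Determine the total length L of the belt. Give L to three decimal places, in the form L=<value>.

L=152.281

crossed belt: β = asin((r1+r2)/C) = asin(12/56) = 12.3736°
wrap1 = wrap2 = π + 2β = 204.7473°
tangent length = C·cosβ = 54.6992
L = (r1+r2)·wrap + 2·C·cosβ = 12·3.5735 + 2·54.6992 = 152.2805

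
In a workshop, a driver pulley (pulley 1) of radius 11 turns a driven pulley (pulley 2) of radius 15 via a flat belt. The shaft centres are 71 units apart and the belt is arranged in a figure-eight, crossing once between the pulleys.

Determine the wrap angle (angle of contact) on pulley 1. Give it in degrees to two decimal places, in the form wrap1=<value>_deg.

crossed belt: β = asin((r1+r2)/C) = asin(26/71) = 21.4813°
wrap1 = wrap2 = π + 2β = 222.9626°

wrap1=222.96_deg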